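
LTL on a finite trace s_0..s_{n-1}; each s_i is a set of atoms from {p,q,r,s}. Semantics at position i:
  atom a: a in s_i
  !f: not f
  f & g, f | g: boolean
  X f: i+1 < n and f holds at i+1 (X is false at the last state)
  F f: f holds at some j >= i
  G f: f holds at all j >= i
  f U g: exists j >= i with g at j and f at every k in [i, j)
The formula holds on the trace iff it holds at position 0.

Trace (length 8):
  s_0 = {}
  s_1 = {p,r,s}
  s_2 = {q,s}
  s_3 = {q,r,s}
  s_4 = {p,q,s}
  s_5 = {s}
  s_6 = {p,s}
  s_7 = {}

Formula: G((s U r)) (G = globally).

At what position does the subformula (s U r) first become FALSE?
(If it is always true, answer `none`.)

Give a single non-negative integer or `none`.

Answer: 0

Derivation:
s_0={}: (s U r)=False s=False r=False
s_1={p,r,s}: (s U r)=True s=True r=True
s_2={q,s}: (s U r)=True s=True r=False
s_3={q,r,s}: (s U r)=True s=True r=True
s_4={p,q,s}: (s U r)=False s=True r=False
s_5={s}: (s U r)=False s=True r=False
s_6={p,s}: (s U r)=False s=True r=False
s_7={}: (s U r)=False s=False r=False
G((s U r)) holds globally = False
First violation at position 0.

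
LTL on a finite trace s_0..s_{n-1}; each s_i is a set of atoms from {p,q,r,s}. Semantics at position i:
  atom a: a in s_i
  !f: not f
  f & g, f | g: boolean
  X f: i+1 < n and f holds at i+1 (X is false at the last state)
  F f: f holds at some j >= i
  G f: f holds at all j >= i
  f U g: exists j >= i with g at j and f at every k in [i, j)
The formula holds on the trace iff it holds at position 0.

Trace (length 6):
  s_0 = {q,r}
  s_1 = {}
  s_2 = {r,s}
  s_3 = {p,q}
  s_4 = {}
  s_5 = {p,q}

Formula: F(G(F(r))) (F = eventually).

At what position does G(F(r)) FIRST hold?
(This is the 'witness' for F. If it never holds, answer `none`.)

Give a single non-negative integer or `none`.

Answer: none

Derivation:
s_0={q,r}: G(F(r))=False F(r)=True r=True
s_1={}: G(F(r))=False F(r)=True r=False
s_2={r,s}: G(F(r))=False F(r)=True r=True
s_3={p,q}: G(F(r))=False F(r)=False r=False
s_4={}: G(F(r))=False F(r)=False r=False
s_5={p,q}: G(F(r))=False F(r)=False r=False
F(G(F(r))) does not hold (no witness exists).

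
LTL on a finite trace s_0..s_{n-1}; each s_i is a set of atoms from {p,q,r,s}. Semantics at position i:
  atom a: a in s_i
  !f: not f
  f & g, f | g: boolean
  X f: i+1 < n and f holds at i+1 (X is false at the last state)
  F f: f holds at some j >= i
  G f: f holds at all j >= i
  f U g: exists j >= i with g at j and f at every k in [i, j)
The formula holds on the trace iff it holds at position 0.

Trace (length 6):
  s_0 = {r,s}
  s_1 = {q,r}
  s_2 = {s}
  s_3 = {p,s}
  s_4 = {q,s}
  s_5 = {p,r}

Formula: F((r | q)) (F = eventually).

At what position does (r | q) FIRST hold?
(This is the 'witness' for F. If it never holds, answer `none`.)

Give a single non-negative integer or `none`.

s_0={r,s}: (r | q)=True r=True q=False
s_1={q,r}: (r | q)=True r=True q=True
s_2={s}: (r | q)=False r=False q=False
s_3={p,s}: (r | q)=False r=False q=False
s_4={q,s}: (r | q)=True r=False q=True
s_5={p,r}: (r | q)=True r=True q=False
F((r | q)) holds; first witness at position 0.

Answer: 0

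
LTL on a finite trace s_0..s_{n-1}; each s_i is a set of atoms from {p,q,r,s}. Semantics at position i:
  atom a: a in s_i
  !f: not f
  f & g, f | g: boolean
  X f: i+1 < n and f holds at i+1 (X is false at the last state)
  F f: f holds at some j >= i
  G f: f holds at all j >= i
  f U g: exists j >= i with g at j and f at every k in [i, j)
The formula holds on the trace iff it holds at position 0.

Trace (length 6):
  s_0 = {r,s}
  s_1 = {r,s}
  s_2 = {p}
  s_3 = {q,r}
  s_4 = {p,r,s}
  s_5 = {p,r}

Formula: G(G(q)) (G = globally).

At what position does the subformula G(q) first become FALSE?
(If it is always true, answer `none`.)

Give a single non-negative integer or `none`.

Answer: 0

Derivation:
s_0={r,s}: G(q)=False q=False
s_1={r,s}: G(q)=False q=False
s_2={p}: G(q)=False q=False
s_3={q,r}: G(q)=False q=True
s_4={p,r,s}: G(q)=False q=False
s_5={p,r}: G(q)=False q=False
G(G(q)) holds globally = False
First violation at position 0.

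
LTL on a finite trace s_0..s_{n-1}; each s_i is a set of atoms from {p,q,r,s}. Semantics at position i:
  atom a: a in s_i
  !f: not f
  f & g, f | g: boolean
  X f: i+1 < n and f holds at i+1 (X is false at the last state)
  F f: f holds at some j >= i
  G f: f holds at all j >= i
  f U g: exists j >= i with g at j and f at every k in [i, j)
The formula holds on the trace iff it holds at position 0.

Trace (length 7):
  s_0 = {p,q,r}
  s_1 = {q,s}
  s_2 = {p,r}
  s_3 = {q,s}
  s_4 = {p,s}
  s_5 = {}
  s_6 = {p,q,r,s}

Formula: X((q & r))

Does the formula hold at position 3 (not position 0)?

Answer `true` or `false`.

Answer: false

Derivation:
s_0={p,q,r}: X((q & r))=False (q & r)=True q=True r=True
s_1={q,s}: X((q & r))=False (q & r)=False q=True r=False
s_2={p,r}: X((q & r))=False (q & r)=False q=False r=True
s_3={q,s}: X((q & r))=False (q & r)=False q=True r=False
s_4={p,s}: X((q & r))=False (q & r)=False q=False r=False
s_5={}: X((q & r))=True (q & r)=False q=False r=False
s_6={p,q,r,s}: X((q & r))=False (q & r)=True q=True r=True
Evaluating at position 3: result = False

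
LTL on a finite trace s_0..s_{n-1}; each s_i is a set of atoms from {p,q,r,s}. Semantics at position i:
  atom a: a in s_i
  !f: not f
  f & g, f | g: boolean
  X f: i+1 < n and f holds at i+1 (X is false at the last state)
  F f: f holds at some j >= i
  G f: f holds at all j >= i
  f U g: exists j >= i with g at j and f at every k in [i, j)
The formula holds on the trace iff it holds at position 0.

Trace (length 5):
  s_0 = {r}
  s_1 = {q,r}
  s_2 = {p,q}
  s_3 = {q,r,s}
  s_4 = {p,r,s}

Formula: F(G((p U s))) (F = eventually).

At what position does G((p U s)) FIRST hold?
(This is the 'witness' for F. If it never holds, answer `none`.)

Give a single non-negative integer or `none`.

s_0={r}: G((p U s))=False (p U s)=False p=False s=False
s_1={q,r}: G((p U s))=False (p U s)=False p=False s=False
s_2={p,q}: G((p U s))=True (p U s)=True p=True s=False
s_3={q,r,s}: G((p U s))=True (p U s)=True p=False s=True
s_4={p,r,s}: G((p U s))=True (p U s)=True p=True s=True
F(G((p U s))) holds; first witness at position 2.

Answer: 2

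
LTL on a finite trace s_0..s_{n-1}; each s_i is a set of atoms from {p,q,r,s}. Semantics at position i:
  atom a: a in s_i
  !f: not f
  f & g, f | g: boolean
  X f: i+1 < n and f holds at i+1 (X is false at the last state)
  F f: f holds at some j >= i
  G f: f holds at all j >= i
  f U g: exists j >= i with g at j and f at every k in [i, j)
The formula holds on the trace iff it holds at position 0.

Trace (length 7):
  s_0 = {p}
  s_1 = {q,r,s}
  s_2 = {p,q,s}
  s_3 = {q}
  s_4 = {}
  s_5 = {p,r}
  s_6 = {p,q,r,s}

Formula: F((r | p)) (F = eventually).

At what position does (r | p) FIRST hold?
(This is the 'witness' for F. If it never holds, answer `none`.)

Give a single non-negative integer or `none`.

Answer: 0

Derivation:
s_0={p}: (r | p)=True r=False p=True
s_1={q,r,s}: (r | p)=True r=True p=False
s_2={p,q,s}: (r | p)=True r=False p=True
s_3={q}: (r | p)=False r=False p=False
s_4={}: (r | p)=False r=False p=False
s_5={p,r}: (r | p)=True r=True p=True
s_6={p,q,r,s}: (r | p)=True r=True p=True
F((r | p)) holds; first witness at position 0.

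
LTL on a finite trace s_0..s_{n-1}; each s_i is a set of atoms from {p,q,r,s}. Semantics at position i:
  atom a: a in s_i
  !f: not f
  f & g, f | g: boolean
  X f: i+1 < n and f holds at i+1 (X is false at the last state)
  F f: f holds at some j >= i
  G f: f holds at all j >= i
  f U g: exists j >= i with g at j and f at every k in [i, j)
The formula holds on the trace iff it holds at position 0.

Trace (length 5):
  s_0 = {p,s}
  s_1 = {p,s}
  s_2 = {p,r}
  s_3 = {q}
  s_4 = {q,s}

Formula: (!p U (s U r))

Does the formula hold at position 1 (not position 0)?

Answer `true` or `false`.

s_0={p,s}: (!p U (s U r))=True !p=False p=True (s U r)=True s=True r=False
s_1={p,s}: (!p U (s U r))=True !p=False p=True (s U r)=True s=True r=False
s_2={p,r}: (!p U (s U r))=True !p=False p=True (s U r)=True s=False r=True
s_3={q}: (!p U (s U r))=False !p=True p=False (s U r)=False s=False r=False
s_4={q,s}: (!p U (s U r))=False !p=True p=False (s U r)=False s=True r=False
Evaluating at position 1: result = True

Answer: true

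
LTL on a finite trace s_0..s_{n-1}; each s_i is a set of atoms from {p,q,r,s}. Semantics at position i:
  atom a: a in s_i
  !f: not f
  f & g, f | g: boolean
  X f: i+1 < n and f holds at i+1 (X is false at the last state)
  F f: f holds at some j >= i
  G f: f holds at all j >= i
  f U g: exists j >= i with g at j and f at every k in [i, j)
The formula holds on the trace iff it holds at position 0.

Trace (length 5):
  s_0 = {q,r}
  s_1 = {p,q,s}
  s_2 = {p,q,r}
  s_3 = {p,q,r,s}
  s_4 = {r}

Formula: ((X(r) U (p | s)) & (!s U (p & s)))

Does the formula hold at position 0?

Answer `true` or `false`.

Answer: false

Derivation:
s_0={q,r}: ((X(r) U (p | s)) & (!s U (p & s)))=False (X(r) U (p | s))=False X(r)=False r=True (p | s)=False p=False s=False (!s U (p & s))=True !s=True (p & s)=False
s_1={p,q,s}: ((X(r) U (p | s)) & (!s U (p & s)))=True (X(r) U (p | s))=True X(r)=True r=False (p | s)=True p=True s=True (!s U (p & s))=True !s=False (p & s)=True
s_2={p,q,r}: ((X(r) U (p | s)) & (!s U (p & s)))=True (X(r) U (p | s))=True X(r)=True r=True (p | s)=True p=True s=False (!s U (p & s))=True !s=True (p & s)=False
s_3={p,q,r,s}: ((X(r) U (p | s)) & (!s U (p & s)))=True (X(r) U (p | s))=True X(r)=True r=True (p | s)=True p=True s=True (!s U (p & s))=True !s=False (p & s)=True
s_4={r}: ((X(r) U (p | s)) & (!s U (p & s)))=False (X(r) U (p | s))=False X(r)=False r=True (p | s)=False p=False s=False (!s U (p & s))=False !s=True (p & s)=False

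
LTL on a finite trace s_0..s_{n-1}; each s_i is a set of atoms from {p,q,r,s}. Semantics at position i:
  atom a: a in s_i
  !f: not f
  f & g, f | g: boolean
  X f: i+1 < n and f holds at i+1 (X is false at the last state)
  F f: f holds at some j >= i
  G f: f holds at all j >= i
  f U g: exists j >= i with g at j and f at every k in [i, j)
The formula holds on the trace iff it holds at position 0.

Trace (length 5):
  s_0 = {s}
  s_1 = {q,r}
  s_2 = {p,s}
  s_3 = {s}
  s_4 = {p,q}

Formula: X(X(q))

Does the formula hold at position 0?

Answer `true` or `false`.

Answer: false

Derivation:
s_0={s}: X(X(q))=False X(q)=True q=False
s_1={q,r}: X(X(q))=False X(q)=False q=True
s_2={p,s}: X(X(q))=True X(q)=False q=False
s_3={s}: X(X(q))=False X(q)=True q=False
s_4={p,q}: X(X(q))=False X(q)=False q=True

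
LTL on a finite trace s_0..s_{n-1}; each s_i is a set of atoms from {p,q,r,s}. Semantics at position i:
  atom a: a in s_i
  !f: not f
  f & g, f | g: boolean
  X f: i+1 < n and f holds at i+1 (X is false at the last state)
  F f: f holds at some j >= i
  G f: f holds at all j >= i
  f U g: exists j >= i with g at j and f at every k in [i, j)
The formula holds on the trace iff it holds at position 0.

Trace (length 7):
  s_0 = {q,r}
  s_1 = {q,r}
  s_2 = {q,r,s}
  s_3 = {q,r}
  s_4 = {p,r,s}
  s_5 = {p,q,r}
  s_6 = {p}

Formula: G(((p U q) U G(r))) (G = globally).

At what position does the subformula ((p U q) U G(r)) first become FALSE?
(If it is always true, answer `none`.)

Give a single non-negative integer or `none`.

Answer: 0

Derivation:
s_0={q,r}: ((p U q) U G(r))=False (p U q)=True p=False q=True G(r)=False r=True
s_1={q,r}: ((p U q) U G(r))=False (p U q)=True p=False q=True G(r)=False r=True
s_2={q,r,s}: ((p U q) U G(r))=False (p U q)=True p=False q=True G(r)=False r=True
s_3={q,r}: ((p U q) U G(r))=False (p U q)=True p=False q=True G(r)=False r=True
s_4={p,r,s}: ((p U q) U G(r))=False (p U q)=True p=True q=False G(r)=False r=True
s_5={p,q,r}: ((p U q) U G(r))=False (p U q)=True p=True q=True G(r)=False r=True
s_6={p}: ((p U q) U G(r))=False (p U q)=False p=True q=False G(r)=False r=False
G(((p U q) U G(r))) holds globally = False
First violation at position 0.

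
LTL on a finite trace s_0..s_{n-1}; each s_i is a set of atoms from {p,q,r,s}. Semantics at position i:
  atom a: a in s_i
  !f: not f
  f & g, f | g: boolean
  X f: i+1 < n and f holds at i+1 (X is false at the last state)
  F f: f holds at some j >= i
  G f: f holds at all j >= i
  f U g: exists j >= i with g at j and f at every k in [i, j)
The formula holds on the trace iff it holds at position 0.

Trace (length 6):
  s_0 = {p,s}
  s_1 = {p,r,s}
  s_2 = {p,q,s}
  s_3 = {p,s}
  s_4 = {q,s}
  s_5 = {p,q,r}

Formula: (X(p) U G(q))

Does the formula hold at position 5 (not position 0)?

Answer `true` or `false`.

s_0={p,s}: (X(p) U G(q))=False X(p)=True p=True G(q)=False q=False
s_1={p,r,s}: (X(p) U G(q))=False X(p)=True p=True G(q)=False q=False
s_2={p,q,s}: (X(p) U G(q))=False X(p)=True p=True G(q)=False q=True
s_3={p,s}: (X(p) U G(q))=False X(p)=False p=True G(q)=False q=False
s_4={q,s}: (X(p) U G(q))=True X(p)=True p=False G(q)=True q=True
s_5={p,q,r}: (X(p) U G(q))=True X(p)=False p=True G(q)=True q=True
Evaluating at position 5: result = True

Answer: true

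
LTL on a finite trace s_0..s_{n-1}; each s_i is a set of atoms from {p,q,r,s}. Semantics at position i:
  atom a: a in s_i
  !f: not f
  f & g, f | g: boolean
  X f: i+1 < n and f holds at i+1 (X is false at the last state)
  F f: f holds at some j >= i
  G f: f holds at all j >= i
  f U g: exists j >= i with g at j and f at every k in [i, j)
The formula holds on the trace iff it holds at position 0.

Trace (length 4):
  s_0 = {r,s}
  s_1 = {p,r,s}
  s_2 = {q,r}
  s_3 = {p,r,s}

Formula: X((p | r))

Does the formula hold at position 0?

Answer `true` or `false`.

Answer: true

Derivation:
s_0={r,s}: X((p | r))=True (p | r)=True p=False r=True
s_1={p,r,s}: X((p | r))=True (p | r)=True p=True r=True
s_2={q,r}: X((p | r))=True (p | r)=True p=False r=True
s_3={p,r,s}: X((p | r))=False (p | r)=True p=True r=True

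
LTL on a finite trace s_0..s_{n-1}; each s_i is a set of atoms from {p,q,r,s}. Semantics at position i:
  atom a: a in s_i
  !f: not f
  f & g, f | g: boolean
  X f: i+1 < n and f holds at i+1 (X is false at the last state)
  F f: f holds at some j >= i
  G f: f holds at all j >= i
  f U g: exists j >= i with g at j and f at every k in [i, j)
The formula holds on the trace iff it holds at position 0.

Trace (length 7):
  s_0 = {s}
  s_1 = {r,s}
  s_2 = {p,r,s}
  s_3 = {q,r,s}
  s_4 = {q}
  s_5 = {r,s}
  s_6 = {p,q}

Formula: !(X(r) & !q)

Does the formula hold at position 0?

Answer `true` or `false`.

s_0={s}: !(X(r) & !q)=False (X(r) & !q)=True X(r)=True r=False !q=True q=False
s_1={r,s}: !(X(r) & !q)=False (X(r) & !q)=True X(r)=True r=True !q=True q=False
s_2={p,r,s}: !(X(r) & !q)=False (X(r) & !q)=True X(r)=True r=True !q=True q=False
s_3={q,r,s}: !(X(r) & !q)=True (X(r) & !q)=False X(r)=False r=True !q=False q=True
s_4={q}: !(X(r) & !q)=True (X(r) & !q)=False X(r)=True r=False !q=False q=True
s_5={r,s}: !(X(r) & !q)=True (X(r) & !q)=False X(r)=False r=True !q=True q=False
s_6={p,q}: !(X(r) & !q)=True (X(r) & !q)=False X(r)=False r=False !q=False q=True

Answer: false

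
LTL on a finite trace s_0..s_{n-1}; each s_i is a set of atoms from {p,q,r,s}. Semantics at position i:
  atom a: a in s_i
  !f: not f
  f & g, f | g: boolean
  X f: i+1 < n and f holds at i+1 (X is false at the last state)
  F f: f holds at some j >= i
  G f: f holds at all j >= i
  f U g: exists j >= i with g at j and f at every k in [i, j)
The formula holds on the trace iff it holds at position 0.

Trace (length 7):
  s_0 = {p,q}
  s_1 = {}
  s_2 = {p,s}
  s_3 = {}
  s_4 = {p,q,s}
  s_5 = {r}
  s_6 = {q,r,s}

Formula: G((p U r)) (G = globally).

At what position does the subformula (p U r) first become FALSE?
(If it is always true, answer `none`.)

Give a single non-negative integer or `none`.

Answer: 0

Derivation:
s_0={p,q}: (p U r)=False p=True r=False
s_1={}: (p U r)=False p=False r=False
s_2={p,s}: (p U r)=False p=True r=False
s_3={}: (p U r)=False p=False r=False
s_4={p,q,s}: (p U r)=True p=True r=False
s_5={r}: (p U r)=True p=False r=True
s_6={q,r,s}: (p U r)=True p=False r=True
G((p U r)) holds globally = False
First violation at position 0.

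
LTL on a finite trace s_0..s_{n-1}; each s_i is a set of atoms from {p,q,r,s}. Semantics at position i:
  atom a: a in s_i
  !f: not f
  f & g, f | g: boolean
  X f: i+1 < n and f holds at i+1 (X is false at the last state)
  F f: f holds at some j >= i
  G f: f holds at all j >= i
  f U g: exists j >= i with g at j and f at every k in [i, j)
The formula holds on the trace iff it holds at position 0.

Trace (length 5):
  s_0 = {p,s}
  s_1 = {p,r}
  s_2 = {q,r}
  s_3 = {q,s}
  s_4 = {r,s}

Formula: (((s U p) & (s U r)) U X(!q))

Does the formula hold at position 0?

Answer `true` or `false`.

s_0={p,s}: (((s U p) & (s U r)) U X(!q))=True ((s U p) & (s U r))=True (s U p)=True s=True p=True (s U r)=True r=False X(!q)=True !q=True q=False
s_1={p,r}: (((s U p) & (s U r)) U X(!q))=False ((s U p) & (s U r))=True (s U p)=True s=False p=True (s U r)=True r=True X(!q)=False !q=True q=False
s_2={q,r}: (((s U p) & (s U r)) U X(!q))=False ((s U p) & (s U r))=False (s U p)=False s=False p=False (s U r)=True r=True X(!q)=False !q=False q=True
s_3={q,s}: (((s U p) & (s U r)) U X(!q))=True ((s U p) & (s U r))=False (s U p)=False s=True p=False (s U r)=True r=False X(!q)=True !q=False q=True
s_4={r,s}: (((s U p) & (s U r)) U X(!q))=False ((s U p) & (s U r))=False (s U p)=False s=True p=False (s U r)=True r=True X(!q)=False !q=True q=False

Answer: true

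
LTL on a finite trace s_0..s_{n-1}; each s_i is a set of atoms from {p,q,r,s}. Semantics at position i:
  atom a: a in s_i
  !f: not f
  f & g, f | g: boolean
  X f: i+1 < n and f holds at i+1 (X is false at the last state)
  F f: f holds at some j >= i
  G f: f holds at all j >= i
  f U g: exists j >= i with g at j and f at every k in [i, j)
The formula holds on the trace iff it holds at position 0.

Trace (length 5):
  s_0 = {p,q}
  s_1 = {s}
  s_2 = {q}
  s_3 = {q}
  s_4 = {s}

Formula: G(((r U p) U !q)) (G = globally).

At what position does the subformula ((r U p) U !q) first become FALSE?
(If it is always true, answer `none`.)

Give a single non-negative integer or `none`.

s_0={p,q}: ((r U p) U !q)=True (r U p)=True r=False p=True !q=False q=True
s_1={s}: ((r U p) U !q)=True (r U p)=False r=False p=False !q=True q=False
s_2={q}: ((r U p) U !q)=False (r U p)=False r=False p=False !q=False q=True
s_3={q}: ((r U p) U !q)=False (r U p)=False r=False p=False !q=False q=True
s_4={s}: ((r U p) U !q)=True (r U p)=False r=False p=False !q=True q=False
G(((r U p) U !q)) holds globally = False
First violation at position 2.

Answer: 2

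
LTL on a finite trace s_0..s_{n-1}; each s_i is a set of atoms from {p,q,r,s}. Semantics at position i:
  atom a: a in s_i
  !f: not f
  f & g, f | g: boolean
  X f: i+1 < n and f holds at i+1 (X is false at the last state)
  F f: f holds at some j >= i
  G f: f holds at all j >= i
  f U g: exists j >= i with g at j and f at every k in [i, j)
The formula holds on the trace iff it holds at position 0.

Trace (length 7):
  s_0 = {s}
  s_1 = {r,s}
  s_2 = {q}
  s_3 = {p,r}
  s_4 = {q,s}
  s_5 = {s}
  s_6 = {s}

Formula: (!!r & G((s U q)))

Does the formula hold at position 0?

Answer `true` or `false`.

Answer: false

Derivation:
s_0={s}: (!!r & G((s U q)))=False !!r=False !r=True r=False G((s U q))=False (s U q)=True s=True q=False
s_1={r,s}: (!!r & G((s U q)))=False !!r=True !r=False r=True G((s U q))=False (s U q)=True s=True q=False
s_2={q}: (!!r & G((s U q)))=False !!r=False !r=True r=False G((s U q))=False (s U q)=True s=False q=True
s_3={p,r}: (!!r & G((s U q)))=False !!r=True !r=False r=True G((s U q))=False (s U q)=False s=False q=False
s_4={q,s}: (!!r & G((s U q)))=False !!r=False !r=True r=False G((s U q))=False (s U q)=True s=True q=True
s_5={s}: (!!r & G((s U q)))=False !!r=False !r=True r=False G((s U q))=False (s U q)=False s=True q=False
s_6={s}: (!!r & G((s U q)))=False !!r=False !r=True r=False G((s U q))=False (s U q)=False s=True q=False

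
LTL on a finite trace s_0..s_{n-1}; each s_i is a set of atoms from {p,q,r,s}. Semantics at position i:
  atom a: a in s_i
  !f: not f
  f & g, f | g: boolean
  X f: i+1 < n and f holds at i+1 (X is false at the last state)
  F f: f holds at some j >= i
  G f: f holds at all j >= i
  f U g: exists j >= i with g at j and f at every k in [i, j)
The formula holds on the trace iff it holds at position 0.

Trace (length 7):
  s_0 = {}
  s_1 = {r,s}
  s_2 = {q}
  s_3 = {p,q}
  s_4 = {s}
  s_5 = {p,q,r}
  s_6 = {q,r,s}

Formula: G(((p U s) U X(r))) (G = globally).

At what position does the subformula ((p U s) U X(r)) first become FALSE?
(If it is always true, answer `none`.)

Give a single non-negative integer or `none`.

s_0={}: ((p U s) U X(r))=True (p U s)=False p=False s=False X(r)=True r=False
s_1={r,s}: ((p U s) U X(r))=False (p U s)=True p=False s=True X(r)=False r=True
s_2={q}: ((p U s) U X(r))=False (p U s)=False p=False s=False X(r)=False r=False
s_3={p,q}: ((p U s) U X(r))=True (p U s)=True p=True s=False X(r)=False r=False
s_4={s}: ((p U s) U X(r))=True (p U s)=True p=False s=True X(r)=True r=False
s_5={p,q,r}: ((p U s) U X(r))=True (p U s)=True p=True s=False X(r)=True r=True
s_6={q,r,s}: ((p U s) U X(r))=False (p U s)=True p=False s=True X(r)=False r=True
G(((p U s) U X(r))) holds globally = False
First violation at position 1.

Answer: 1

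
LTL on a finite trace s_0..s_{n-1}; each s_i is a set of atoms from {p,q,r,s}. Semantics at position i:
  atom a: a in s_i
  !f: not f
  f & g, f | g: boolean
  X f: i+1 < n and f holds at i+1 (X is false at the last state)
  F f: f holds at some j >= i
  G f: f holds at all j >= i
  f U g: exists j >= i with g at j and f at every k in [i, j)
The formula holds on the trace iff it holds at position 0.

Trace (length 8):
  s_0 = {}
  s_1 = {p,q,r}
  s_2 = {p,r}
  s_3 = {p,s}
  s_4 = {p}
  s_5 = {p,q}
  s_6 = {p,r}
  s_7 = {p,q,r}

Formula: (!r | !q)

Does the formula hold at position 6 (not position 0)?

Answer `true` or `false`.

s_0={}: (!r | !q)=True !r=True r=False !q=True q=False
s_1={p,q,r}: (!r | !q)=False !r=False r=True !q=False q=True
s_2={p,r}: (!r | !q)=True !r=False r=True !q=True q=False
s_3={p,s}: (!r | !q)=True !r=True r=False !q=True q=False
s_4={p}: (!r | !q)=True !r=True r=False !q=True q=False
s_5={p,q}: (!r | !q)=True !r=True r=False !q=False q=True
s_6={p,r}: (!r | !q)=True !r=False r=True !q=True q=False
s_7={p,q,r}: (!r | !q)=False !r=False r=True !q=False q=True
Evaluating at position 6: result = True

Answer: true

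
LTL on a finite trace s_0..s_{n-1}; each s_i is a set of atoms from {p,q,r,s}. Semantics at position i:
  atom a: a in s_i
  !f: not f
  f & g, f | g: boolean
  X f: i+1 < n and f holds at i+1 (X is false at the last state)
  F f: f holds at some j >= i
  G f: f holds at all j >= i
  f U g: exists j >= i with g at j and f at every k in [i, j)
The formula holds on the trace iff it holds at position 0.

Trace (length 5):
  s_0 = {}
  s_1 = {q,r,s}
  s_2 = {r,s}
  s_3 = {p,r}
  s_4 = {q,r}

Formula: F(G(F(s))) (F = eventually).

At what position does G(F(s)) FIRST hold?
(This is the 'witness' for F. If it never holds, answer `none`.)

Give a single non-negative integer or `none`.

s_0={}: G(F(s))=False F(s)=True s=False
s_1={q,r,s}: G(F(s))=False F(s)=True s=True
s_2={r,s}: G(F(s))=False F(s)=True s=True
s_3={p,r}: G(F(s))=False F(s)=False s=False
s_4={q,r}: G(F(s))=False F(s)=False s=False
F(G(F(s))) does not hold (no witness exists).

Answer: none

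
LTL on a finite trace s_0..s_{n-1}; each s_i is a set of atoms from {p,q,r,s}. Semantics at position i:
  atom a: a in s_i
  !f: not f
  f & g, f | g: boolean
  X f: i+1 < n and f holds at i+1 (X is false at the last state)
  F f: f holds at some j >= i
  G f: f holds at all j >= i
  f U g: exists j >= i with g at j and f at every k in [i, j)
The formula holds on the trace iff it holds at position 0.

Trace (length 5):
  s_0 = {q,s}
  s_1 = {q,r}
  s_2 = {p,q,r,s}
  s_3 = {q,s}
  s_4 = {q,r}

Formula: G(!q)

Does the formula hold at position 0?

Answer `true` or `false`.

s_0={q,s}: G(!q)=False !q=False q=True
s_1={q,r}: G(!q)=False !q=False q=True
s_2={p,q,r,s}: G(!q)=False !q=False q=True
s_3={q,s}: G(!q)=False !q=False q=True
s_4={q,r}: G(!q)=False !q=False q=True

Answer: false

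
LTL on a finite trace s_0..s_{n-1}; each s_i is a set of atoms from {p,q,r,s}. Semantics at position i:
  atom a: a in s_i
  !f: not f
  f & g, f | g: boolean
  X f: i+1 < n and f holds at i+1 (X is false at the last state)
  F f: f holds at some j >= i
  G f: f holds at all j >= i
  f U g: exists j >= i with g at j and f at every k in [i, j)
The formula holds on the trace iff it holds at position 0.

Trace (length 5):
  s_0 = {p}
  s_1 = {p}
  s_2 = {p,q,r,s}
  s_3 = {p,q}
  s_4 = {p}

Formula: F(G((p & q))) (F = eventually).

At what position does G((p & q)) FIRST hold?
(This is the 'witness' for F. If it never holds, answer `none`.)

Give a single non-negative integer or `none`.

s_0={p}: G((p & q))=False (p & q)=False p=True q=False
s_1={p}: G((p & q))=False (p & q)=False p=True q=False
s_2={p,q,r,s}: G((p & q))=False (p & q)=True p=True q=True
s_3={p,q}: G((p & q))=False (p & q)=True p=True q=True
s_4={p}: G((p & q))=False (p & q)=False p=True q=False
F(G((p & q))) does not hold (no witness exists).

Answer: none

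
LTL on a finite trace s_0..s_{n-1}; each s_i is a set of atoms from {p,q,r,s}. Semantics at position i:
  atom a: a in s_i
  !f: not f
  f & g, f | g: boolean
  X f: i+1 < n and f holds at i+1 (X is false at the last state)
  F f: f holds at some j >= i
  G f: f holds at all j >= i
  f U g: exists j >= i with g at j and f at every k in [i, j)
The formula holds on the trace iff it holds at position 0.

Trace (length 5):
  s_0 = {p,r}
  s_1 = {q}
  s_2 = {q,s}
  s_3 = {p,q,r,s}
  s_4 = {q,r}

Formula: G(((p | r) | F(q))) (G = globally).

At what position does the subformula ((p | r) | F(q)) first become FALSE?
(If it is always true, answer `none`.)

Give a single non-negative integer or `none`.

Answer: none

Derivation:
s_0={p,r}: ((p | r) | F(q))=True (p | r)=True p=True r=True F(q)=True q=False
s_1={q}: ((p | r) | F(q))=True (p | r)=False p=False r=False F(q)=True q=True
s_2={q,s}: ((p | r) | F(q))=True (p | r)=False p=False r=False F(q)=True q=True
s_3={p,q,r,s}: ((p | r) | F(q))=True (p | r)=True p=True r=True F(q)=True q=True
s_4={q,r}: ((p | r) | F(q))=True (p | r)=True p=False r=True F(q)=True q=True
G(((p | r) | F(q))) holds globally = True
No violation — formula holds at every position.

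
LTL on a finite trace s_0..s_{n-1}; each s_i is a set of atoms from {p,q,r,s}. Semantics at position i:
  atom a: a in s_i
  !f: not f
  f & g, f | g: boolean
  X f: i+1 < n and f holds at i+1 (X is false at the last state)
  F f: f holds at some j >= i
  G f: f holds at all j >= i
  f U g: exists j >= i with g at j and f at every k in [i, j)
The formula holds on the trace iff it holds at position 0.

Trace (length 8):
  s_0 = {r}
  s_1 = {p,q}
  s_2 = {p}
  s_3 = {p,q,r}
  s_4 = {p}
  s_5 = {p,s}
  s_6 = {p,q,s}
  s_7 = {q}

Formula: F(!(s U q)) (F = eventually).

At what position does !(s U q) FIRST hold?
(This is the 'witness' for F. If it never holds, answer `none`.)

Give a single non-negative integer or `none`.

Answer: 0

Derivation:
s_0={r}: !(s U q)=True (s U q)=False s=False q=False
s_1={p,q}: !(s U q)=False (s U q)=True s=False q=True
s_2={p}: !(s U q)=True (s U q)=False s=False q=False
s_3={p,q,r}: !(s U q)=False (s U q)=True s=False q=True
s_4={p}: !(s U q)=True (s U q)=False s=False q=False
s_5={p,s}: !(s U q)=False (s U q)=True s=True q=False
s_6={p,q,s}: !(s U q)=False (s U q)=True s=True q=True
s_7={q}: !(s U q)=False (s U q)=True s=False q=True
F(!(s U q)) holds; first witness at position 0.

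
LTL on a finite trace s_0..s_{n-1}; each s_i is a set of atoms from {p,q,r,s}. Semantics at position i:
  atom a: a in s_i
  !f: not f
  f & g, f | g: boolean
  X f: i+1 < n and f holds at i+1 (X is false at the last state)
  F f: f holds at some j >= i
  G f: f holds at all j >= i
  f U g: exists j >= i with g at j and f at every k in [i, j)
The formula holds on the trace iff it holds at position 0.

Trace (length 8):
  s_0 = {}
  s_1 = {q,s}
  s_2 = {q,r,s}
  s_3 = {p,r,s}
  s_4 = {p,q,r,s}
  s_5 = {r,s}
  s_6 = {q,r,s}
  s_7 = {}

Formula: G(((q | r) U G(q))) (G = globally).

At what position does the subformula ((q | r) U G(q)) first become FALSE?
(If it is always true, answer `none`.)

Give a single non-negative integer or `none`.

s_0={}: ((q | r) U G(q))=False (q | r)=False q=False r=False G(q)=False
s_1={q,s}: ((q | r) U G(q))=False (q | r)=True q=True r=False G(q)=False
s_2={q,r,s}: ((q | r) U G(q))=False (q | r)=True q=True r=True G(q)=False
s_3={p,r,s}: ((q | r) U G(q))=False (q | r)=True q=False r=True G(q)=False
s_4={p,q,r,s}: ((q | r) U G(q))=False (q | r)=True q=True r=True G(q)=False
s_5={r,s}: ((q | r) U G(q))=False (q | r)=True q=False r=True G(q)=False
s_6={q,r,s}: ((q | r) U G(q))=False (q | r)=True q=True r=True G(q)=False
s_7={}: ((q | r) U G(q))=False (q | r)=False q=False r=False G(q)=False
G(((q | r) U G(q))) holds globally = False
First violation at position 0.

Answer: 0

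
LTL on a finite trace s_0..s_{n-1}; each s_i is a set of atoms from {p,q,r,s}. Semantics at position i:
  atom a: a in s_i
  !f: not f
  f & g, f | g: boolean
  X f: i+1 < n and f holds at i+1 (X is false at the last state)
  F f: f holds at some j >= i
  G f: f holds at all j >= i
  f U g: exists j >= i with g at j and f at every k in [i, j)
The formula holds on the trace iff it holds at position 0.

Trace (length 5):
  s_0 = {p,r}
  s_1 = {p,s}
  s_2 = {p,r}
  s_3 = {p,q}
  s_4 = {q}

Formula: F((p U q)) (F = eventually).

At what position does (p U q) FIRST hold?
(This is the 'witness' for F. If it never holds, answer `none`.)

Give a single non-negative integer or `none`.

Answer: 0

Derivation:
s_0={p,r}: (p U q)=True p=True q=False
s_1={p,s}: (p U q)=True p=True q=False
s_2={p,r}: (p U q)=True p=True q=False
s_3={p,q}: (p U q)=True p=True q=True
s_4={q}: (p U q)=True p=False q=True
F((p U q)) holds; first witness at position 0.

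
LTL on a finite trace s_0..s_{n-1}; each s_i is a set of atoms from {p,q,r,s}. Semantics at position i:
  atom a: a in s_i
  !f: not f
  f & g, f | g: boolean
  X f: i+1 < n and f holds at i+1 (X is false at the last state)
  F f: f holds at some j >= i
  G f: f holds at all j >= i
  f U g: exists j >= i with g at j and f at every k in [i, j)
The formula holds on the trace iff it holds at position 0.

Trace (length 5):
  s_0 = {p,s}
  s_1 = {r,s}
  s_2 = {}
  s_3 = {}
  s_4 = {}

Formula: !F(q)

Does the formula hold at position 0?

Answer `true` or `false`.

Answer: true

Derivation:
s_0={p,s}: !F(q)=True F(q)=False q=False
s_1={r,s}: !F(q)=True F(q)=False q=False
s_2={}: !F(q)=True F(q)=False q=False
s_3={}: !F(q)=True F(q)=False q=False
s_4={}: !F(q)=True F(q)=False q=False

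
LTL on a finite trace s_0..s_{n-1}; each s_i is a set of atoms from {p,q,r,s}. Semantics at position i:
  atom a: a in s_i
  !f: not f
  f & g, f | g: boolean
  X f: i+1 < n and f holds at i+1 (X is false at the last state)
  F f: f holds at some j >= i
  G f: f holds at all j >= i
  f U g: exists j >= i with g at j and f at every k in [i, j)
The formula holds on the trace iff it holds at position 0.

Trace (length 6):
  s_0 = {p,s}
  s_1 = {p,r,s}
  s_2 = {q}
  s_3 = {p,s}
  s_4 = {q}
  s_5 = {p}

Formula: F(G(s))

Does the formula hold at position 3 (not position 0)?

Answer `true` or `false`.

Answer: false

Derivation:
s_0={p,s}: F(G(s))=False G(s)=False s=True
s_1={p,r,s}: F(G(s))=False G(s)=False s=True
s_2={q}: F(G(s))=False G(s)=False s=False
s_3={p,s}: F(G(s))=False G(s)=False s=True
s_4={q}: F(G(s))=False G(s)=False s=False
s_5={p}: F(G(s))=False G(s)=False s=False
Evaluating at position 3: result = False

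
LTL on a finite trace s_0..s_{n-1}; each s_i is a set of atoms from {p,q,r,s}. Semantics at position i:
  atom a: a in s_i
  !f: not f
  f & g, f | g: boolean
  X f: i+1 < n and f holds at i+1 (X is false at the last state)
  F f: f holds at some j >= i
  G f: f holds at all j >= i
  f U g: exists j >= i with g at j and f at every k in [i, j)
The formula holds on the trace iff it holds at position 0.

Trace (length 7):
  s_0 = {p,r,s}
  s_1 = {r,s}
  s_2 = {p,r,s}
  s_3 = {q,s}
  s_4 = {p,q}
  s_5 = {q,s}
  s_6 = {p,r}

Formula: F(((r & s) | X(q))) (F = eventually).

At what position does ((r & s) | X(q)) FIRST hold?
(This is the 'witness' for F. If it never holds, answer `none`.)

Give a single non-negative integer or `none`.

s_0={p,r,s}: ((r & s) | X(q))=True (r & s)=True r=True s=True X(q)=False q=False
s_1={r,s}: ((r & s) | X(q))=True (r & s)=True r=True s=True X(q)=False q=False
s_2={p,r,s}: ((r & s) | X(q))=True (r & s)=True r=True s=True X(q)=True q=False
s_3={q,s}: ((r & s) | X(q))=True (r & s)=False r=False s=True X(q)=True q=True
s_4={p,q}: ((r & s) | X(q))=True (r & s)=False r=False s=False X(q)=True q=True
s_5={q,s}: ((r & s) | X(q))=False (r & s)=False r=False s=True X(q)=False q=True
s_6={p,r}: ((r & s) | X(q))=False (r & s)=False r=True s=False X(q)=False q=False
F(((r & s) | X(q))) holds; first witness at position 0.

Answer: 0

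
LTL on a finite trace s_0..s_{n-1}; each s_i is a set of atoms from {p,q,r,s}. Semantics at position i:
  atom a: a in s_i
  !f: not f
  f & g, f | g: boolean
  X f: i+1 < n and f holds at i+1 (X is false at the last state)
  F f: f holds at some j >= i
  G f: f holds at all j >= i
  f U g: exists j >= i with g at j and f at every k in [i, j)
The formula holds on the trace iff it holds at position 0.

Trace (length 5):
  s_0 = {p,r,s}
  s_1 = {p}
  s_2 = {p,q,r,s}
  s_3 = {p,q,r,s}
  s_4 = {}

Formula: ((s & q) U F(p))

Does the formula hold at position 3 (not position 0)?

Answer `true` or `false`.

Answer: true

Derivation:
s_0={p,r,s}: ((s & q) U F(p))=True (s & q)=False s=True q=False F(p)=True p=True
s_1={p}: ((s & q) U F(p))=True (s & q)=False s=False q=False F(p)=True p=True
s_2={p,q,r,s}: ((s & q) U F(p))=True (s & q)=True s=True q=True F(p)=True p=True
s_3={p,q,r,s}: ((s & q) U F(p))=True (s & q)=True s=True q=True F(p)=True p=True
s_4={}: ((s & q) U F(p))=False (s & q)=False s=False q=False F(p)=False p=False
Evaluating at position 3: result = True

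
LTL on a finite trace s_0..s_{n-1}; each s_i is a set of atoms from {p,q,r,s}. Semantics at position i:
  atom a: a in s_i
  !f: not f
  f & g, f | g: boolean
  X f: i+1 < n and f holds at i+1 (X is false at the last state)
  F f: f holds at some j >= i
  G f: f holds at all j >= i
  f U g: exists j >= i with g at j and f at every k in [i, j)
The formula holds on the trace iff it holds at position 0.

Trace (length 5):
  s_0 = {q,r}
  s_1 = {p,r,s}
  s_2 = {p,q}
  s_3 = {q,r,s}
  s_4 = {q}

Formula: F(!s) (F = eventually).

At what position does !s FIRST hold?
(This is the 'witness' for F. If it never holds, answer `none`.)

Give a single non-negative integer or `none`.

Answer: 0

Derivation:
s_0={q,r}: !s=True s=False
s_1={p,r,s}: !s=False s=True
s_2={p,q}: !s=True s=False
s_3={q,r,s}: !s=False s=True
s_4={q}: !s=True s=False
F(!s) holds; first witness at position 0.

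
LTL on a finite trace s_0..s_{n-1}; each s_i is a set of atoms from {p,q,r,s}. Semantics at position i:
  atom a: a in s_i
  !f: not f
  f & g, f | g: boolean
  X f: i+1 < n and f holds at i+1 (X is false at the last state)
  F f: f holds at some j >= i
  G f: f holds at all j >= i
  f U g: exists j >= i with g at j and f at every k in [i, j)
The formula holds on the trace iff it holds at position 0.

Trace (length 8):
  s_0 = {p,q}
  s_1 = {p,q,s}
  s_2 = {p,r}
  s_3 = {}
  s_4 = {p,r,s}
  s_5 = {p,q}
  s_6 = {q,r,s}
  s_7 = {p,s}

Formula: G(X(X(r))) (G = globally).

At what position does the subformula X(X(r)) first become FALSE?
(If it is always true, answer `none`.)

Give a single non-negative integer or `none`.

s_0={p,q}: X(X(r))=True X(r)=False r=False
s_1={p,q,s}: X(X(r))=False X(r)=True r=False
s_2={p,r}: X(X(r))=True X(r)=False r=True
s_3={}: X(X(r))=False X(r)=True r=False
s_4={p,r,s}: X(X(r))=True X(r)=False r=True
s_5={p,q}: X(X(r))=False X(r)=True r=False
s_6={q,r,s}: X(X(r))=False X(r)=False r=True
s_7={p,s}: X(X(r))=False X(r)=False r=False
G(X(X(r))) holds globally = False
First violation at position 1.

Answer: 1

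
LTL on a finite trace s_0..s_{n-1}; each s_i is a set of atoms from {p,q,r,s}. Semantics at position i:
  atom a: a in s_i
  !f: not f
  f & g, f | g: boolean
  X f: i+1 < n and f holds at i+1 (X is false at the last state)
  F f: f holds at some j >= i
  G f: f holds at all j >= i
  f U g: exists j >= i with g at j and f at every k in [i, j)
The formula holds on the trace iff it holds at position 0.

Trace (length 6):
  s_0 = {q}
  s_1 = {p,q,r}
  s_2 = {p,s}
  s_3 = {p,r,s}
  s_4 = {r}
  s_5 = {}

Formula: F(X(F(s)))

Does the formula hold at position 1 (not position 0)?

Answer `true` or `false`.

Answer: true

Derivation:
s_0={q}: F(X(F(s)))=True X(F(s))=True F(s)=True s=False
s_1={p,q,r}: F(X(F(s)))=True X(F(s))=True F(s)=True s=False
s_2={p,s}: F(X(F(s)))=True X(F(s))=True F(s)=True s=True
s_3={p,r,s}: F(X(F(s)))=False X(F(s))=False F(s)=True s=True
s_4={r}: F(X(F(s)))=False X(F(s))=False F(s)=False s=False
s_5={}: F(X(F(s)))=False X(F(s))=False F(s)=False s=False
Evaluating at position 1: result = True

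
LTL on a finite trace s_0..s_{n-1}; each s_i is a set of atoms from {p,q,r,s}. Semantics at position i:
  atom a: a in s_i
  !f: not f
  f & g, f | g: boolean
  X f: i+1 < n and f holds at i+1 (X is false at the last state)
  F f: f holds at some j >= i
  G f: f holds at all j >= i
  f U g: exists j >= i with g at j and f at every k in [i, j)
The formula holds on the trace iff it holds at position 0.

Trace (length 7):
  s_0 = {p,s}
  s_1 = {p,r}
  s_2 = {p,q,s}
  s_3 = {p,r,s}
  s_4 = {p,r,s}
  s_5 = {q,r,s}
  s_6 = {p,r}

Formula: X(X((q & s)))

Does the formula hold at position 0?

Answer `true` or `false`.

s_0={p,s}: X(X((q & s)))=True X((q & s))=False (q & s)=False q=False s=True
s_1={p,r}: X(X((q & s)))=False X((q & s))=True (q & s)=False q=False s=False
s_2={p,q,s}: X(X((q & s)))=False X((q & s))=False (q & s)=True q=True s=True
s_3={p,r,s}: X(X((q & s)))=True X((q & s))=False (q & s)=False q=False s=True
s_4={p,r,s}: X(X((q & s)))=False X((q & s))=True (q & s)=False q=False s=True
s_5={q,r,s}: X(X((q & s)))=False X((q & s))=False (q & s)=True q=True s=True
s_6={p,r}: X(X((q & s)))=False X((q & s))=False (q & s)=False q=False s=False

Answer: true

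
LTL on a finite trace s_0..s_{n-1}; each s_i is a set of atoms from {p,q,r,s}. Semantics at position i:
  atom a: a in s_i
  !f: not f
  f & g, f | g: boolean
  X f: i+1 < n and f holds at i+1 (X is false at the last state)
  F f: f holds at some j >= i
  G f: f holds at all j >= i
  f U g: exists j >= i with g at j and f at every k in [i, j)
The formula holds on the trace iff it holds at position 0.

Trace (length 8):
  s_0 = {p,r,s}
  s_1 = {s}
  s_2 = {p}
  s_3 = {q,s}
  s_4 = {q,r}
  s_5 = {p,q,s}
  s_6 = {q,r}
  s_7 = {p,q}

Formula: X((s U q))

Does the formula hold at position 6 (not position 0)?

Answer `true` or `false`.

s_0={p,r,s}: X((s U q))=False (s U q)=False s=True q=False
s_1={s}: X((s U q))=False (s U q)=False s=True q=False
s_2={p}: X((s U q))=True (s U q)=False s=False q=False
s_3={q,s}: X((s U q))=True (s U q)=True s=True q=True
s_4={q,r}: X((s U q))=True (s U q)=True s=False q=True
s_5={p,q,s}: X((s U q))=True (s U q)=True s=True q=True
s_6={q,r}: X((s U q))=True (s U q)=True s=False q=True
s_7={p,q}: X((s U q))=False (s U q)=True s=False q=True
Evaluating at position 6: result = True

Answer: true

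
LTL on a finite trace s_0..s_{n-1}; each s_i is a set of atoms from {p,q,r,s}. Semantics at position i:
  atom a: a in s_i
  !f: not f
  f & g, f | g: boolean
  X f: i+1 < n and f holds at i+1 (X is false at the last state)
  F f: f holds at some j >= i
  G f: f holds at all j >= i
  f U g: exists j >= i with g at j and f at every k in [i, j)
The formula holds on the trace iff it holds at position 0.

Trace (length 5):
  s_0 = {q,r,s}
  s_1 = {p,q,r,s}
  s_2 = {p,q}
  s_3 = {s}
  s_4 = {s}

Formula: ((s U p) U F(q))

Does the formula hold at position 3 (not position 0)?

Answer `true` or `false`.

s_0={q,r,s}: ((s U p) U F(q))=True (s U p)=True s=True p=False F(q)=True q=True
s_1={p,q,r,s}: ((s U p) U F(q))=True (s U p)=True s=True p=True F(q)=True q=True
s_2={p,q}: ((s U p) U F(q))=True (s U p)=True s=False p=True F(q)=True q=True
s_3={s}: ((s U p) U F(q))=False (s U p)=False s=True p=False F(q)=False q=False
s_4={s}: ((s U p) U F(q))=False (s U p)=False s=True p=False F(q)=False q=False
Evaluating at position 3: result = False

Answer: false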